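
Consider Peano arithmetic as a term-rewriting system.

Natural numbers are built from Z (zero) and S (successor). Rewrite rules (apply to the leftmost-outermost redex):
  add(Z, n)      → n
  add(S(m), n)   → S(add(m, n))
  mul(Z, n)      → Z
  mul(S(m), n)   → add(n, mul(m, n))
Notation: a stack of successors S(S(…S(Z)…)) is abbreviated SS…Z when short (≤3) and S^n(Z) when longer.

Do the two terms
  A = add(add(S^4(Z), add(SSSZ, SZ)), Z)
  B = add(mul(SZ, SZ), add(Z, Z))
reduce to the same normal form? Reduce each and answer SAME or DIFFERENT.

Answer: DIFFERENT — A ⇓ S^8(Z), B ⇓ SZ

Derivation:
Term A:
  start: add(add(S^4(Z), add(SSSZ, SZ)), Z)
  →1  add(S(add(SSSZ, add(SSSZ, SZ))), Z)
  →2  S(add(add(SSSZ, add(SSSZ, SZ)), Z))
  →3  S(add(S(add(SSZ, add(SSSZ, SZ))), Z))
  →4  S(S(add(add(SSZ, add(SSSZ, SZ)), Z)))
  →5  S(S(add(S(add(SZ, add(SSSZ, SZ))), Z)))
  →6  S(S(S(add(add(SZ, add(SSSZ, SZ)), Z))))
  →7  S(S(S(add(S(add(Z, add(SSSZ, SZ))), Z))))
  →8  S(S(S(S(add(add(Z, add(SSSZ, SZ)), Z)))))
  →9  S(S(S(S(add(add(SSSZ, SZ), Z)))))
  →10  S(S(S(S(add(S(add(SSZ, SZ)), Z)))))
  →11  S(S(S(S(S(add(add(SSZ, SZ), Z))))))
  →12  S(S(S(S(S(add(S(add(SZ, SZ)), Z))))))
  →13  S(S(S(S(S(S(add(add(SZ, SZ), Z)))))))
  →14  S(S(S(S(S(S(add(S(add(Z, SZ)), Z)))))))
  →15  S(S(S(S(S(S(S(add(add(Z, SZ), Z))))))))
  →16  S(S(S(S(S(S(S(add(SZ, Z))))))))
  →17  S(S(S(S(S(S(S(S(add(Z, Z)))))))))
  →18  S^8(Z)

Term B:
  start: add(mul(SZ, SZ), add(Z, Z))
  →1  add(add(SZ, mul(Z, SZ)), add(Z, Z))
  →2  add(S(add(Z, mul(Z, SZ))), add(Z, Z))
  →3  S(add(add(Z, mul(Z, SZ)), add(Z, Z)))
  →4  S(add(mul(Z, SZ), add(Z, Z)))
  →5  S(add(Z, add(Z, Z)))
  →6  S(add(Z, Z))
  →7  SZ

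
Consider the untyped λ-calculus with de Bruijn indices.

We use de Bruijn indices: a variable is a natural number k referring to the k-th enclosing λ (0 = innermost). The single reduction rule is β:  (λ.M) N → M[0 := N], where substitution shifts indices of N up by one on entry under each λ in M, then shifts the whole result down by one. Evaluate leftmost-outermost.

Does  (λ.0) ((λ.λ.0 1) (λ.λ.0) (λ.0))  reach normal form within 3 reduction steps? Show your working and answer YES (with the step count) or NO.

Answer: NO — after 3 steps the term is (λ.0) (λ.λ.0), not yet normal

Working:
  start: (λ.0) ((λ.λ.0 1) (λ.λ.0) (λ.0))
  [1] (λ.λ.0 1) (λ.λ.0) (λ.0)
  [2] (λ.0 (λ.λ.0)) (λ.0)
  [3] (λ.0) (λ.λ.0)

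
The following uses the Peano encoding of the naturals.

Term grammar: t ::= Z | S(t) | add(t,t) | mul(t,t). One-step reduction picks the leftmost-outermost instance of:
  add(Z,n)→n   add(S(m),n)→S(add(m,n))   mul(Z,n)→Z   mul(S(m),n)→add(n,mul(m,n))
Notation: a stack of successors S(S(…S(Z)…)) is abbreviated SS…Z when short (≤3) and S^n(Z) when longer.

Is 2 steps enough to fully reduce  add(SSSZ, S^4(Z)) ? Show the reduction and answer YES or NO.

Answer: NO — after 2 steps the term is S(S(add(SZ, S^4(Z)))), not yet normal

Derivation:
  start: add(SSSZ, S^4(Z))
  step 1: S(add(SSZ, S^4(Z)))
  step 2: S(S(add(SZ, S^4(Z))))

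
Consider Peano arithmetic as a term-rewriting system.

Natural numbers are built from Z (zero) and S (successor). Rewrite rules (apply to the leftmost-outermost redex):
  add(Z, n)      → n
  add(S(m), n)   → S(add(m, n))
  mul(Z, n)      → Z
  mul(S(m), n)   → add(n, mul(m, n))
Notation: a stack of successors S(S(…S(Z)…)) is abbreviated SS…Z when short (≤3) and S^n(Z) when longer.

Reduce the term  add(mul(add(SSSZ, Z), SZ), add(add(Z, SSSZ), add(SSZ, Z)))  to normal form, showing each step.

  start: add(mul(add(SSSZ, Z), SZ), add(add(Z, SSSZ), add(SSZ, Z)))
  step 1: add(mul(S(add(SSZ, Z)), SZ), add(add(Z, SSSZ), add(SSZ, Z)))
  step 2: add(add(SZ, mul(add(SSZ, Z), SZ)), add(add(Z, SSSZ), add(SSZ, Z)))
  step 3: add(S(add(Z, mul(add(SSZ, Z), SZ))), add(add(Z, SSSZ), add(SSZ, Z)))
  step 4: S(add(add(Z, mul(add(SSZ, Z), SZ)), add(add(Z, SSSZ), add(SSZ, Z))))
  step 5: S(add(mul(add(SSZ, Z), SZ), add(add(Z, SSSZ), add(SSZ, Z))))
  step 6: S(add(mul(S(add(SZ, Z)), SZ), add(add(Z, SSSZ), add(SSZ, Z))))
  step 7: S(add(add(SZ, mul(add(SZ, Z), SZ)), add(add(Z, SSSZ), add(SSZ, Z))))
  step 8: S(add(S(add(Z, mul(add(SZ, Z), SZ))), add(add(Z, SSSZ), add(SSZ, Z))))
  step 9: S(S(add(add(Z, mul(add(SZ, Z), SZ)), add(add(Z, SSSZ), add(SSZ, Z)))))
  step 10: S(S(add(mul(add(SZ, Z), SZ), add(add(Z, SSSZ), add(SSZ, Z)))))
  step 11: S(S(add(mul(S(add(Z, Z)), SZ), add(add(Z, SSSZ), add(SSZ, Z)))))
  step 12: S(S(add(add(SZ, mul(add(Z, Z), SZ)), add(add(Z, SSSZ), add(SSZ, Z)))))
  step 13: S(S(add(S(add(Z, mul(add(Z, Z), SZ))), add(add(Z, SSSZ), add(SSZ, Z)))))
  step 14: S(S(S(add(add(Z, mul(add(Z, Z), SZ)), add(add(Z, SSSZ), add(SSZ, Z))))))
  step 15: S(S(S(add(mul(add(Z, Z), SZ), add(add(Z, SSSZ), add(SSZ, Z))))))
  step 16: S(S(S(add(mul(Z, SZ), add(add(Z, SSSZ), add(SSZ, Z))))))
  step 17: S(S(S(add(Z, add(add(Z, SSSZ), add(SSZ, Z))))))
  step 18: S(S(S(add(add(Z, SSSZ), add(SSZ, Z)))))
  step 19: S(S(S(add(SSSZ, add(SSZ, Z)))))
  step 20: S(S(S(S(add(SSZ, add(SSZ, Z))))))
  step 21: S(S(S(S(S(add(SZ, add(SSZ, Z)))))))
  step 22: S(S(S(S(S(S(add(Z, add(SSZ, Z))))))))
  step 23: S(S(S(S(S(S(add(SSZ, Z)))))))
  step 24: S(S(S(S(S(S(S(add(SZ, Z))))))))
  step 25: S(S(S(S(S(S(S(S(add(Z, Z)))))))))
  step 26: S^8(Z)

Answer: normal form = S^8(Z)  (in 26 steps)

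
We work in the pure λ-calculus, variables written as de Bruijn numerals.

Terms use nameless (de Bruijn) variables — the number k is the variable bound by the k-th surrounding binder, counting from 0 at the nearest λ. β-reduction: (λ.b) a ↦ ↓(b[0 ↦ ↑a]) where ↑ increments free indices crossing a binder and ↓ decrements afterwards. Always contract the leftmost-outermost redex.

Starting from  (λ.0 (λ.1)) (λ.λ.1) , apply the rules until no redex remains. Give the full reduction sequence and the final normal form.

Answer: normal form = λ.λ.λ.λ.1  (in 2 steps)

Derivation:
  start: (λ.0 (λ.1)) (λ.λ.1)
  →1  (λ.λ.1) (λ.λ.λ.1)
  →2  λ.λ.λ.λ.1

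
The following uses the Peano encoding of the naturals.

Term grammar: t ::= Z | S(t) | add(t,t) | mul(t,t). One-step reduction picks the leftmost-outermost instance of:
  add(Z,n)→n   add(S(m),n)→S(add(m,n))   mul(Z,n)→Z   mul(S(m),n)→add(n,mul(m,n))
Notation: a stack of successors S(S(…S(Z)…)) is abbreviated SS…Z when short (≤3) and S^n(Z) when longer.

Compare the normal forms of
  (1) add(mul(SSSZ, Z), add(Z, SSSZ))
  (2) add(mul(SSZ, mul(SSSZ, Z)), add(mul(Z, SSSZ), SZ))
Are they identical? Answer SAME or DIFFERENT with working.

Answer: DIFFERENT — A ⇓ SSSZ, B ⇓ SZ

Reduction:
Term A:
  start: add(mul(SSSZ, Z), add(Z, SSSZ))
  →1  add(add(Z, mul(SSZ, Z)), add(Z, SSSZ))
  →2  add(mul(SSZ, Z), add(Z, SSSZ))
  →3  add(add(Z, mul(SZ, Z)), add(Z, SSSZ))
  →4  add(mul(SZ, Z), add(Z, SSSZ))
  →5  add(add(Z, mul(Z, Z)), add(Z, SSSZ))
  →6  add(mul(Z, Z), add(Z, SSSZ))
  →7  add(Z, add(Z, SSSZ))
  →8  add(Z, SSSZ)
  →9  SSSZ

Term B:
  start: add(mul(SSZ, mul(SSSZ, Z)), add(mul(Z, SSSZ), SZ))
  →1  add(add(mul(SSSZ, Z), mul(SZ, mul(SSSZ, Z))), add(mul(Z, SSSZ), SZ))
  →2  add(add(add(Z, mul(SSZ, Z)), mul(SZ, mul(SSSZ, Z))), add(mul(Z, SSSZ), SZ))
  →3  add(add(mul(SSZ, Z), mul(SZ, mul(SSSZ, Z))), add(mul(Z, SSSZ), SZ))
  →4  add(add(add(Z, mul(SZ, Z)), mul(SZ, mul(SSSZ, Z))), add(mul(Z, SSSZ), SZ))
  →5  add(add(mul(SZ, Z), mul(SZ, mul(SSSZ, Z))), add(mul(Z, SSSZ), SZ))
  →6  add(add(add(Z, mul(Z, Z)), mul(SZ, mul(SSSZ, Z))), add(mul(Z, SSSZ), SZ))
  →7  add(add(mul(Z, Z), mul(SZ, mul(SSSZ, Z))), add(mul(Z, SSSZ), SZ))
  →8  add(add(Z, mul(SZ, mul(SSSZ, Z))), add(mul(Z, SSSZ), SZ))
  →9  add(mul(SZ, mul(SSSZ, Z)), add(mul(Z, SSSZ), SZ))
  →10  add(add(mul(SSSZ, Z), mul(Z, mul(SSSZ, Z))), add(mul(Z, SSSZ), SZ))
  →11  add(add(add(Z, mul(SSZ, Z)), mul(Z, mul(SSSZ, Z))), add(mul(Z, SSSZ), SZ))
  →12  add(add(mul(SSZ, Z), mul(Z, mul(SSSZ, Z))), add(mul(Z, SSSZ), SZ))
  →13  add(add(add(Z, mul(SZ, Z)), mul(Z, mul(SSSZ, Z))), add(mul(Z, SSSZ), SZ))
  →14  add(add(mul(SZ, Z), mul(Z, mul(SSSZ, Z))), add(mul(Z, SSSZ), SZ))
  →15  add(add(add(Z, mul(Z, Z)), mul(Z, mul(SSSZ, Z))), add(mul(Z, SSSZ), SZ))
  →16  add(add(mul(Z, Z), mul(Z, mul(SSSZ, Z))), add(mul(Z, SSSZ), SZ))
  →17  add(add(Z, mul(Z, mul(SSSZ, Z))), add(mul(Z, SSSZ), SZ))
  →18  add(mul(Z, mul(SSSZ, Z)), add(mul(Z, SSSZ), SZ))
  →19  add(Z, add(mul(Z, SSSZ), SZ))
  →20  add(mul(Z, SSSZ), SZ)
  →21  add(Z, SZ)
  →22  SZ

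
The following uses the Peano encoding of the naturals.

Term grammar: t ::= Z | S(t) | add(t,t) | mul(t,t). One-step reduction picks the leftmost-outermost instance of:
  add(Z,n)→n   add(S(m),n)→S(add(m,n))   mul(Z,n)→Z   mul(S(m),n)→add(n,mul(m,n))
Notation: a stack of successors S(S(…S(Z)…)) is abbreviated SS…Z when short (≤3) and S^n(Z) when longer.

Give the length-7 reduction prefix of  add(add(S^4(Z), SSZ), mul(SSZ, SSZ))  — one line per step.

Answer: after 7 steps: S(S(S(add(S(add(Z, SSZ)), mul(SSZ, SSZ)))))

Reduction:
  start: add(add(S^4(Z), SSZ), mul(SSZ, SSZ))
  [1] add(S(add(SSSZ, SSZ)), mul(SSZ, SSZ))
  [2] S(add(add(SSSZ, SSZ), mul(SSZ, SSZ)))
  [3] S(add(S(add(SSZ, SSZ)), mul(SSZ, SSZ)))
  [4] S(S(add(add(SSZ, SSZ), mul(SSZ, SSZ))))
  [5] S(S(add(S(add(SZ, SSZ)), mul(SSZ, SSZ))))
  [6] S(S(S(add(add(SZ, SSZ), mul(SSZ, SSZ)))))
  [7] S(S(S(add(S(add(Z, SSZ)), mul(SSZ, SSZ)))))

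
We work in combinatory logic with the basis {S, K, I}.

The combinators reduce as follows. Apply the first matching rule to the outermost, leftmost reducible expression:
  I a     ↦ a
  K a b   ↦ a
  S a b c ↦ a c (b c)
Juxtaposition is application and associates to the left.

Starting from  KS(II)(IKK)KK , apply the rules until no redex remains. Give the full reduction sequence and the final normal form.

Answer: normal form = K(KK)  (in 4 steps)

Reduction:
  start: KS(II)(IKK)KK
  →1  S(IKK)KK
  →2  IKKK(KK)
  →3  KKK(KK)
  →4  K(KK)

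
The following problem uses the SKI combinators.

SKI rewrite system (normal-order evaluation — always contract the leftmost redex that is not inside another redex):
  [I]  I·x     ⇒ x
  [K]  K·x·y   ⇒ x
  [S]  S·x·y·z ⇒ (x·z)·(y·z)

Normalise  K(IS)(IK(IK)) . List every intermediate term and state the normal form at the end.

  start: K(IS)(IK(IK))
  →1  IS
  →2  S

Answer: normal form = S  (in 2 steps)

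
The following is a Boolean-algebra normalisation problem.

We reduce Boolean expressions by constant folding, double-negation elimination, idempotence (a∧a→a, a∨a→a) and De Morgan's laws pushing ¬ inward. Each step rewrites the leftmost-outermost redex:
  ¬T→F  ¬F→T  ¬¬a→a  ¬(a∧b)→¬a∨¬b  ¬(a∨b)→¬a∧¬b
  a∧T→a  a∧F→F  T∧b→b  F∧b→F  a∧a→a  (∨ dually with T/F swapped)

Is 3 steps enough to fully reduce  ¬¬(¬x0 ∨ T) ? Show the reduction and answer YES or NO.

Answer: YES — reaches normal form T in 2 ≤ 3 steps

Derivation:
  start: ¬¬(¬x0 ∨ T)
  step 1: ¬x0 ∨ T
  step 2: T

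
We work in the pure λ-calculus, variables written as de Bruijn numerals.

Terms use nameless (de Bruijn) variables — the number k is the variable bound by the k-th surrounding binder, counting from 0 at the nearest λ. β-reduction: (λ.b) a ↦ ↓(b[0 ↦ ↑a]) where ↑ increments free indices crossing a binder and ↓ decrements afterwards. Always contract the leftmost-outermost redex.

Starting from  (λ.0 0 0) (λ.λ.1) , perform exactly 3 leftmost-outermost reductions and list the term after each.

  start: (λ.0 0 0) (λ.λ.1)
  [1] (λ.λ.1) (λ.λ.1) (λ.λ.1)
  [2] (λ.λ.λ.1) (λ.λ.1)
  [3] λ.λ.1

Answer: after 3 steps: λ.λ.1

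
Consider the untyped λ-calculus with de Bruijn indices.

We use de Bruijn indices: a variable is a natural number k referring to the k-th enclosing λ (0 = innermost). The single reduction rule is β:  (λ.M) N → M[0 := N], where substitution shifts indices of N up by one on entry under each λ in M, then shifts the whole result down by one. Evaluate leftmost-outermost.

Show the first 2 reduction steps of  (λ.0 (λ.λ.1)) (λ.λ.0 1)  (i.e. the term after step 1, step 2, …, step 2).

  start: (λ.0 (λ.λ.1)) (λ.λ.0 1)
  step 1: (λ.λ.0 1) (λ.λ.1)
  step 2: λ.0 (λ.λ.1)

Answer: after 2 steps: λ.0 (λ.λ.1)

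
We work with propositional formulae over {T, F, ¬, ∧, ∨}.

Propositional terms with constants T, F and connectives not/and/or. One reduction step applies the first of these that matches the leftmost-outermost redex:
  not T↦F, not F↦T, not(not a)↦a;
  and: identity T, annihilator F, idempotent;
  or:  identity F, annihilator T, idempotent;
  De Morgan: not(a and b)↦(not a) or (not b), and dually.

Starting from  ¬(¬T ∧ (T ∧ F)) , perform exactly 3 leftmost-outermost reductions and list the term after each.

  start: ¬(¬T ∧ (T ∧ F))
  [1] ¬¬T ∨ ¬(T ∧ F)
  [2] T ∨ ¬(T ∧ F)
  [3] T

Answer: after 3 steps: T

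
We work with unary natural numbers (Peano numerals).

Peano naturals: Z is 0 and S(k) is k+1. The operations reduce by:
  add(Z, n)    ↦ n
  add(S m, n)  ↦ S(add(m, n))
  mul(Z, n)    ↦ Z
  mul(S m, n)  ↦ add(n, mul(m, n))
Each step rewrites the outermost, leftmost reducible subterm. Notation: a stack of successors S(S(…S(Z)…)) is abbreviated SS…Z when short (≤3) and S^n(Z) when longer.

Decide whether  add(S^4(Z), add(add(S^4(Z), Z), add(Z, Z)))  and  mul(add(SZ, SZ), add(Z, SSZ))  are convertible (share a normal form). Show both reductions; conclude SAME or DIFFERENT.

Answer: DIFFERENT — A ⇓ S^8(Z), B ⇓ S^4(Z)

Reduction:
Term A:
  start: add(S^4(Z), add(add(S^4(Z), Z), add(Z, Z)))
  step 1: S(add(SSSZ, add(add(S^4(Z), Z), add(Z, Z))))
  step 2: S(S(add(SSZ, add(add(S^4(Z), Z), add(Z, Z)))))
  step 3: S(S(S(add(SZ, add(add(S^4(Z), Z), add(Z, Z))))))
  step 4: S(S(S(S(add(Z, add(add(S^4(Z), Z), add(Z, Z)))))))
  step 5: S(S(S(S(add(add(S^4(Z), Z), add(Z, Z))))))
  step 6: S(S(S(S(add(S(add(SSSZ, Z)), add(Z, Z))))))
  step 7: S(S(S(S(S(add(add(SSSZ, Z), add(Z, Z)))))))
  step 8: S(S(S(S(S(add(S(add(SSZ, Z)), add(Z, Z)))))))
  step 9: S(S(S(S(S(S(add(add(SSZ, Z), add(Z, Z))))))))
  step 10: S(S(S(S(S(S(add(S(add(SZ, Z)), add(Z, Z))))))))
  step 11: S(S(S(S(S(S(S(add(add(SZ, Z), add(Z, Z)))))))))
  step 12: S(S(S(S(S(S(S(add(S(add(Z, Z)), add(Z, Z)))))))))
  step 13: S(S(S(S(S(S(S(S(add(add(Z, Z), add(Z, Z))))))))))
  step 14: S(S(S(S(S(S(S(S(add(Z, add(Z, Z))))))))))
  step 15: S(S(S(S(S(S(S(S(add(Z, Z)))))))))
  step 16: S^8(Z)

Term B:
  start: mul(add(SZ, SZ), add(Z, SSZ))
  step 1: mul(S(add(Z, SZ)), add(Z, SSZ))
  step 2: add(add(Z, SSZ), mul(add(Z, SZ), add(Z, SSZ)))
  step 3: add(SSZ, mul(add(Z, SZ), add(Z, SSZ)))
  step 4: S(add(SZ, mul(add(Z, SZ), add(Z, SSZ))))
  step 5: S(S(add(Z, mul(add(Z, SZ), add(Z, SSZ)))))
  step 6: S(S(mul(add(Z, SZ), add(Z, SSZ))))
  step 7: S(S(mul(SZ, add(Z, SSZ))))
  step 8: S(S(add(add(Z, SSZ), mul(Z, add(Z, SSZ)))))
  step 9: S(S(add(SSZ, mul(Z, add(Z, SSZ)))))
  step 10: S(S(S(add(SZ, mul(Z, add(Z, SSZ))))))
  step 11: S(S(S(S(add(Z, mul(Z, add(Z, SSZ)))))))
  step 12: S(S(S(S(mul(Z, add(Z, SSZ))))))
  step 13: S^4(Z)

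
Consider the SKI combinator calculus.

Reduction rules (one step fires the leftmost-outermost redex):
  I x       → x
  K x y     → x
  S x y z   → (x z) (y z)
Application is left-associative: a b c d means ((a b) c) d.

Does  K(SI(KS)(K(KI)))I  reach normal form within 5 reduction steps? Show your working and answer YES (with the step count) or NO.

Answer: YES — reaches normal form KI in 4 ≤ 5 steps

Working:
  start: K(SI(KS)(K(KI)))I
  step 1: SI(KS)(K(KI))
  step 2: I(K(KI))(KS(K(KI)))
  step 3: K(KI)(KS(K(KI)))
  step 4: KI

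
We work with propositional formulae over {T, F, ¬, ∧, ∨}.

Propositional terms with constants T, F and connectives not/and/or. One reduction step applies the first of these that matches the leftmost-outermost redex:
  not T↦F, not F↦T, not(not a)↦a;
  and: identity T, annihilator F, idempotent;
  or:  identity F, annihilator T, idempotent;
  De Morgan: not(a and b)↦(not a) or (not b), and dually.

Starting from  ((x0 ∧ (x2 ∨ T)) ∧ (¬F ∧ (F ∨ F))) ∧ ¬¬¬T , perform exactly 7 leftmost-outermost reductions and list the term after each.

Answer: after 7 steps: F

Derivation:
  start: ((x0 ∧ (x2 ∨ T)) ∧ (¬F ∧ (F ∨ F))) ∧ ¬¬¬T
  →1  ((x0 ∧ T) ∧ (¬F ∧ (F ∨ F))) ∧ ¬¬¬T
  →2  (x0 ∧ (¬F ∧ (F ∨ F))) ∧ ¬¬¬T
  →3  (x0 ∧ (T ∧ (F ∨ F))) ∧ ¬¬¬T
  →4  (x0 ∧ (F ∨ F)) ∧ ¬¬¬T
  →5  (x0 ∧ F) ∧ ¬¬¬T
  →6  F ∧ ¬¬¬T
  →7  F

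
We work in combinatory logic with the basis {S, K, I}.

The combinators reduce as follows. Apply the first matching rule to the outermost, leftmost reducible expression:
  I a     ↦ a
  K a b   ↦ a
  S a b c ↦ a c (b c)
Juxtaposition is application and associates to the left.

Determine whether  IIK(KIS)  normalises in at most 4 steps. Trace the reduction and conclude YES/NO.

  start: IIK(KIS)
  step 1: IK(KIS)
  step 2: K(KIS)
  step 3: KI

Answer: YES — reaches normal form KI in 3 ≤ 4 steps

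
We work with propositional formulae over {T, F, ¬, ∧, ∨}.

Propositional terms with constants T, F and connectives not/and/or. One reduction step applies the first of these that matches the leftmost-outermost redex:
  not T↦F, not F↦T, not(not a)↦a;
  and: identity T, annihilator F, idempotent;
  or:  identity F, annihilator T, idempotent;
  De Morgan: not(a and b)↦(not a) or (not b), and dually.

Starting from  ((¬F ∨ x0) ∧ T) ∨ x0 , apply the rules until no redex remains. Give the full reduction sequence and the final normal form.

  start: ((¬F ∨ x0) ∧ T) ∨ x0
  [1] (¬F ∨ x0) ∨ x0
  [2] (T ∨ x0) ∨ x0
  [3] T ∨ x0
  [4] T

Answer: normal form = T  (in 4 steps)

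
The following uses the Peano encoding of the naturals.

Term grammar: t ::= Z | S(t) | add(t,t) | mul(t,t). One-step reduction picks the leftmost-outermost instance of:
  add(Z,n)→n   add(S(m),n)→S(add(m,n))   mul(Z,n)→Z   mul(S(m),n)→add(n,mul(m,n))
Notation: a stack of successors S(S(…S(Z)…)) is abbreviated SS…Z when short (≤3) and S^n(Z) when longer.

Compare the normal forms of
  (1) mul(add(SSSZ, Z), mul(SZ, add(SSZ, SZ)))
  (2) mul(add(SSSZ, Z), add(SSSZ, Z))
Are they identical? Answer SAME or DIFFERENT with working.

Term A:
  start: mul(add(SSSZ, Z), mul(SZ, add(SSZ, SZ)))
  →1  mul(S(add(SSZ, Z)), mul(SZ, add(SSZ, SZ)))
  →2  add(mul(SZ, add(SSZ, SZ)), mul(add(SSZ, Z), mul(SZ, add(SSZ, SZ))))
  →3  add(add(add(SSZ, SZ), mul(Z, add(SSZ, SZ))), mul(add(SSZ, Z), mul(SZ, add(SSZ, SZ))))
  →4  add(add(S(add(SZ, SZ)), mul(Z, add(SSZ, SZ))), mul(add(SSZ, Z), mul(SZ, add(SSZ, SZ))))
  →5  add(S(add(add(SZ, SZ), mul(Z, add(SSZ, SZ)))), mul(add(SSZ, Z), mul(SZ, add(SSZ, SZ))))
  →6  S(add(add(add(SZ, SZ), mul(Z, add(SSZ, SZ))), mul(add(SSZ, Z), mul(SZ, add(SSZ, SZ)))))
  →7  S(add(add(S(add(Z, SZ)), mul(Z, add(SSZ, SZ))), mul(add(SSZ, Z), mul(SZ, add(SSZ, SZ)))))
  →8  S(add(S(add(add(Z, SZ), mul(Z, add(SSZ, SZ)))), mul(add(SSZ, Z), mul(SZ, add(SSZ, SZ)))))
  →9  S(S(add(add(add(Z, SZ), mul(Z, add(SSZ, SZ))), mul(add(SSZ, Z), mul(SZ, add(SSZ, SZ))))))
  →10  S(S(add(add(SZ, mul(Z, add(SSZ, SZ))), mul(add(SSZ, Z), mul(SZ, add(SSZ, SZ))))))
  →11  S(S(add(S(add(Z, mul(Z, add(SSZ, SZ)))), mul(add(SSZ, Z), mul(SZ, add(SSZ, SZ))))))
  →12  S(S(S(add(add(Z, mul(Z, add(SSZ, SZ))), mul(add(SSZ, Z), mul(SZ, add(SSZ, SZ)))))))
  →13  S(S(S(add(mul(Z, add(SSZ, SZ)), mul(add(SSZ, Z), mul(SZ, add(SSZ, SZ)))))))
  →14  S(S(S(add(Z, mul(add(SSZ, Z), mul(SZ, add(SSZ, SZ)))))))
  →15  S(S(S(mul(add(SSZ, Z), mul(SZ, add(SSZ, SZ))))))
  →16  S(S(S(mul(S(add(SZ, Z)), mul(SZ, add(SSZ, SZ))))))
  →17  S(S(S(add(mul(SZ, add(SSZ, SZ)), mul(add(SZ, Z), mul(SZ, add(SSZ, SZ)))))))
  →18  S(S(S(add(add(add(SSZ, SZ), mul(Z, add(SSZ, SZ))), mul(add(SZ, Z), mul(SZ, add(SSZ, SZ)))))))
  →19  S(S(S(add(add(S(add(SZ, SZ)), mul(Z, add(SSZ, SZ))), mul(add(SZ, Z), mul(SZ, add(SSZ, SZ)))))))
  →20  S(S(S(add(S(add(add(SZ, SZ), mul(Z, add(SSZ, SZ)))), mul(add(SZ, Z), mul(SZ, add(SSZ, SZ)))))))
  →21  S(S(S(S(add(add(add(SZ, SZ), mul(Z, add(SSZ, SZ))), mul(add(SZ, Z), mul(SZ, add(SSZ, SZ))))))))
  →22  S(S(S(S(add(add(S(add(Z, SZ)), mul(Z, add(SSZ, SZ))), mul(add(SZ, Z), mul(SZ, add(SSZ, SZ))))))))
  →23  S(S(S(S(add(S(add(add(Z, SZ), mul(Z, add(SSZ, SZ)))), mul(add(SZ, Z), mul(SZ, add(SSZ, SZ))))))))
  →24  S(S(S(S(S(add(add(add(Z, SZ), mul(Z, add(SSZ, SZ))), mul(add(SZ, Z), mul(SZ, add(SSZ, SZ)))))))))
  →25  S(S(S(S(S(add(add(SZ, mul(Z, add(SSZ, SZ))), mul(add(SZ, Z), mul(SZ, add(SSZ, SZ)))))))))
  →26  S(S(S(S(S(add(S(add(Z, mul(Z, add(SSZ, SZ)))), mul(add(SZ, Z), mul(SZ, add(SSZ, SZ)))))))))
  →27  S(S(S(S(S(S(add(add(Z, mul(Z, add(SSZ, SZ))), mul(add(SZ, Z), mul(SZ, add(SSZ, SZ))))))))))
  →28  S(S(S(S(S(S(add(mul(Z, add(SSZ, SZ)), mul(add(SZ, Z), mul(SZ, add(SSZ, SZ))))))))))
  →29  S(S(S(S(S(S(add(Z, mul(add(SZ, Z), mul(SZ, add(SSZ, SZ))))))))))
  →30  S(S(S(S(S(S(mul(add(SZ, Z), mul(SZ, add(SSZ, SZ)))))))))
  →31  S(S(S(S(S(S(mul(S(add(Z, Z)), mul(SZ, add(SSZ, SZ)))))))))
  →32  S(S(S(S(S(S(add(mul(SZ, add(SSZ, SZ)), mul(add(Z, Z), mul(SZ, add(SSZ, SZ))))))))))
  →33  S(S(S(S(S(S(add(add(add(SSZ, SZ), mul(Z, add(SSZ, SZ))), mul(add(Z, Z), mul(SZ, add(SSZ, SZ))))))))))
  →34  S(S(S(S(S(S(add(add(S(add(SZ, SZ)), mul(Z, add(SSZ, SZ))), mul(add(Z, Z), mul(SZ, add(SSZ, SZ))))))))))
  →35  S(S(S(S(S(S(add(S(add(add(SZ, SZ), mul(Z, add(SSZ, SZ)))), mul(add(Z, Z), mul(SZ, add(SSZ, SZ))))))))))
  →36  S(S(S(S(S(S(S(add(add(add(SZ, SZ), mul(Z, add(SSZ, SZ))), mul(add(Z, Z), mul(SZ, add(SSZ, SZ)))))))))))
  →37  S(S(S(S(S(S(S(add(add(S(add(Z, SZ)), mul(Z, add(SSZ, SZ))), mul(add(Z, Z), mul(SZ, add(SSZ, SZ)))))))))))
  →38  S(S(S(S(S(S(S(add(S(add(add(Z, SZ), mul(Z, add(SSZ, SZ)))), mul(add(Z, Z), mul(SZ, add(SSZ, SZ)))))))))))
  →39  S(S(S(S(S(S(S(S(add(add(add(Z, SZ), mul(Z, add(SSZ, SZ))), mul(add(Z, Z), mul(SZ, add(SSZ, SZ))))))))))))
  →40  S(S(S(S(S(S(S(S(add(add(SZ, mul(Z, add(SSZ, SZ))), mul(add(Z, Z), mul(SZ, add(SSZ, SZ))))))))))))
  →41  S(S(S(S(S(S(S(S(add(S(add(Z, mul(Z, add(SSZ, SZ)))), mul(add(Z, Z), mul(SZ, add(SSZ, SZ))))))))))))
  →42  S(S(S(S(S(S(S(S(S(add(add(Z, mul(Z, add(SSZ, SZ))), mul(add(Z, Z), mul(SZ, add(SSZ, SZ)))))))))))))
  →43  S(S(S(S(S(S(S(S(S(add(mul(Z, add(SSZ, SZ)), mul(add(Z, Z), mul(SZ, add(SSZ, SZ)))))))))))))
  →44  S(S(S(S(S(S(S(S(S(add(Z, mul(add(Z, Z), mul(SZ, add(SSZ, SZ)))))))))))))
  →45  S(S(S(S(S(S(S(S(S(mul(add(Z, Z), mul(SZ, add(SSZ, SZ))))))))))))
  →46  S(S(S(S(S(S(S(S(S(mul(Z, mul(SZ, add(SSZ, SZ))))))))))))
  →47  S^9(Z)

Term B:
  start: mul(add(SSSZ, Z), add(SSSZ, Z))
  →1  mul(S(add(SSZ, Z)), add(SSSZ, Z))
  →2  add(add(SSSZ, Z), mul(add(SSZ, Z), add(SSSZ, Z)))
  →3  add(S(add(SSZ, Z)), mul(add(SSZ, Z), add(SSSZ, Z)))
  →4  S(add(add(SSZ, Z), mul(add(SSZ, Z), add(SSSZ, Z))))
  →5  S(add(S(add(SZ, Z)), mul(add(SSZ, Z), add(SSSZ, Z))))
  →6  S(S(add(add(SZ, Z), mul(add(SSZ, Z), add(SSSZ, Z)))))
  →7  S(S(add(S(add(Z, Z)), mul(add(SSZ, Z), add(SSSZ, Z)))))
  →8  S(S(S(add(add(Z, Z), mul(add(SSZ, Z), add(SSSZ, Z))))))
  →9  S(S(S(add(Z, mul(add(SSZ, Z), add(SSSZ, Z))))))
  →10  S(S(S(mul(add(SSZ, Z), add(SSSZ, Z)))))
  →11  S(S(S(mul(S(add(SZ, Z)), add(SSSZ, Z)))))
  →12  S(S(S(add(add(SSSZ, Z), mul(add(SZ, Z), add(SSSZ, Z))))))
  →13  S(S(S(add(S(add(SSZ, Z)), mul(add(SZ, Z), add(SSSZ, Z))))))
  →14  S(S(S(S(add(add(SSZ, Z), mul(add(SZ, Z), add(SSSZ, Z)))))))
  →15  S(S(S(S(add(S(add(SZ, Z)), mul(add(SZ, Z), add(SSSZ, Z)))))))
  →16  S(S(S(S(S(add(add(SZ, Z), mul(add(SZ, Z), add(SSSZ, Z))))))))
  →17  S(S(S(S(S(add(S(add(Z, Z)), mul(add(SZ, Z), add(SSSZ, Z))))))))
  →18  S(S(S(S(S(S(add(add(Z, Z), mul(add(SZ, Z), add(SSSZ, Z)))))))))
  →19  S(S(S(S(S(S(add(Z, mul(add(SZ, Z), add(SSSZ, Z)))))))))
  →20  S(S(S(S(S(S(mul(add(SZ, Z), add(SSSZ, Z))))))))
  →21  S(S(S(S(S(S(mul(S(add(Z, Z)), add(SSSZ, Z))))))))
  →22  S(S(S(S(S(S(add(add(SSSZ, Z), mul(add(Z, Z), add(SSSZ, Z)))))))))
  →23  S(S(S(S(S(S(add(S(add(SSZ, Z)), mul(add(Z, Z), add(SSSZ, Z)))))))))
  →24  S(S(S(S(S(S(S(add(add(SSZ, Z), mul(add(Z, Z), add(SSSZ, Z))))))))))
  →25  S(S(S(S(S(S(S(add(S(add(SZ, Z)), mul(add(Z, Z), add(SSSZ, Z))))))))))
  →26  S(S(S(S(S(S(S(S(add(add(SZ, Z), mul(add(Z, Z), add(SSSZ, Z)))))))))))
  →27  S(S(S(S(S(S(S(S(add(S(add(Z, Z)), mul(add(Z, Z), add(SSSZ, Z)))))))))))
  →28  S(S(S(S(S(S(S(S(S(add(add(Z, Z), mul(add(Z, Z), add(SSSZ, Z))))))))))))
  →29  S(S(S(S(S(S(S(S(S(add(Z, mul(add(Z, Z), add(SSSZ, Z))))))))))))
  →30  S(S(S(S(S(S(S(S(S(mul(add(Z, Z), add(SSSZ, Z)))))))))))
  →31  S(S(S(S(S(S(S(S(S(mul(Z, add(SSSZ, Z)))))))))))
  →32  S^9(Z)

Answer: SAME — A ⇓ S^9(Z), B ⇓ S^9(Z)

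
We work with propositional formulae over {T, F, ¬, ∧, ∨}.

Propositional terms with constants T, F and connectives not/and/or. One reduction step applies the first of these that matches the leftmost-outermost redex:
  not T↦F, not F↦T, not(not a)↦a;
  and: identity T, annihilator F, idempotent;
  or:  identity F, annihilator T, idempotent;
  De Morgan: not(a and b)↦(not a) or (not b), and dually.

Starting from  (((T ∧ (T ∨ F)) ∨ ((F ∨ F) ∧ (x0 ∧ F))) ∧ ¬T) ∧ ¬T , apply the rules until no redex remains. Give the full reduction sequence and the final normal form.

Answer: normal form = F  (in 6 steps)

Working:
  start: (((T ∧ (T ∨ F)) ∨ ((F ∨ F) ∧ (x0 ∧ F))) ∧ ¬T) ∧ ¬T
  →1  (((T ∨ F) ∨ ((F ∨ F) ∧ (x0 ∧ F))) ∧ ¬T) ∧ ¬T
  →2  ((T ∨ ((F ∨ F) ∧ (x0 ∧ F))) ∧ ¬T) ∧ ¬T
  →3  (T ∧ ¬T) ∧ ¬T
  →4  ¬T ∧ ¬T
  →5  ¬T
  →6  F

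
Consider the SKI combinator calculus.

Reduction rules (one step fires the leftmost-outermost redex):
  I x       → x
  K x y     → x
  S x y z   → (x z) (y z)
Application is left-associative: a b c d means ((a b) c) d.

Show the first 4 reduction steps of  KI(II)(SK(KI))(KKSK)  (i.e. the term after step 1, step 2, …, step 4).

  start: KI(II)(SK(KI))(KKSK)
  [1] I(SK(KI))(KKSK)
  [2] SK(KI)(KKSK)
  [3] K(KKSK)(KI(KKSK))
  [4] KKSK

Answer: after 4 steps: KKSK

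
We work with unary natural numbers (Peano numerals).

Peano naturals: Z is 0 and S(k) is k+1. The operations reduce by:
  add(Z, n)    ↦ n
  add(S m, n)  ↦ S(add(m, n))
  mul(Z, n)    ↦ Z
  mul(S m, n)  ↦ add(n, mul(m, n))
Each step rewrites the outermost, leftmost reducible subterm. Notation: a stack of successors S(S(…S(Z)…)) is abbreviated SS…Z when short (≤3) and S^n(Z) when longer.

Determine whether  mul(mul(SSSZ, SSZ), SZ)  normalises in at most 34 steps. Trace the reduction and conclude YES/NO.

Answer: YES — reaches normal form S^6(Z) in 32 ≤ 34 steps

Reduction:
  start: mul(mul(SSSZ, SSZ), SZ)
  step 1: mul(add(SSZ, mul(SSZ, SSZ)), SZ)
  step 2: mul(S(add(SZ, mul(SSZ, SSZ))), SZ)
  step 3: add(SZ, mul(add(SZ, mul(SSZ, SSZ)), SZ))
  step 4: S(add(Z, mul(add(SZ, mul(SSZ, SSZ)), SZ)))
  step 5: S(mul(add(SZ, mul(SSZ, SSZ)), SZ))
  step 6: S(mul(S(add(Z, mul(SSZ, SSZ))), SZ))
  step 7: S(add(SZ, mul(add(Z, mul(SSZ, SSZ)), SZ)))
  step 8: S(S(add(Z, mul(add(Z, mul(SSZ, SSZ)), SZ))))
  step 9: S(S(mul(add(Z, mul(SSZ, SSZ)), SZ)))
  step 10: S(S(mul(mul(SSZ, SSZ), SZ)))
  step 11: S(S(mul(add(SSZ, mul(SZ, SSZ)), SZ)))
  step 12: S(S(mul(S(add(SZ, mul(SZ, SSZ))), SZ)))
  step 13: S(S(add(SZ, mul(add(SZ, mul(SZ, SSZ)), SZ))))
  step 14: S(S(S(add(Z, mul(add(SZ, mul(SZ, SSZ)), SZ)))))
  step 15: S(S(S(mul(add(SZ, mul(SZ, SSZ)), SZ))))
  step 16: S(S(S(mul(S(add(Z, mul(SZ, SSZ))), SZ))))
  step 17: S(S(S(add(SZ, mul(add(Z, mul(SZ, SSZ)), SZ)))))
  step 18: S(S(S(S(add(Z, mul(add(Z, mul(SZ, SSZ)), SZ))))))
  step 19: S(S(S(S(mul(add(Z, mul(SZ, SSZ)), SZ)))))
  step 20: S(S(S(S(mul(mul(SZ, SSZ), SZ)))))
  step 21: S(S(S(S(mul(add(SSZ, mul(Z, SSZ)), SZ)))))
  step 22: S(S(S(S(mul(S(add(SZ, mul(Z, SSZ))), SZ)))))
  step 23: S(S(S(S(add(SZ, mul(add(SZ, mul(Z, SSZ)), SZ))))))
  step 24: S(S(S(S(S(add(Z, mul(add(SZ, mul(Z, SSZ)), SZ)))))))
  step 25: S(S(S(S(S(mul(add(SZ, mul(Z, SSZ)), SZ))))))
  step 26: S(S(S(S(S(mul(S(add(Z, mul(Z, SSZ))), SZ))))))
  step 27: S(S(S(S(S(add(SZ, mul(add(Z, mul(Z, SSZ)), SZ)))))))
  step 28: S(S(S(S(S(S(add(Z, mul(add(Z, mul(Z, SSZ)), SZ))))))))
  step 29: S(S(S(S(S(S(mul(add(Z, mul(Z, SSZ)), SZ)))))))
  step 30: S(S(S(S(S(S(mul(mul(Z, SSZ), SZ)))))))
  step 31: S(S(S(S(S(S(mul(Z, SZ)))))))
  step 32: S^6(Z)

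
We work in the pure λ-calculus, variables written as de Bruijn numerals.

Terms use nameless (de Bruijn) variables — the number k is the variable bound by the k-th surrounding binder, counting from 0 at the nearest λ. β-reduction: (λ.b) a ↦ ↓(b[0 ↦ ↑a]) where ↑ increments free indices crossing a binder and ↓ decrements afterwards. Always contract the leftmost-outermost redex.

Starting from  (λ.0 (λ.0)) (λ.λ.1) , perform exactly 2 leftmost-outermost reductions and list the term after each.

Answer: after 2 steps: λ.λ.0

Working:
  start: (λ.0 (λ.0)) (λ.λ.1)
  step 1: (λ.λ.1) (λ.0)
  step 2: λ.λ.0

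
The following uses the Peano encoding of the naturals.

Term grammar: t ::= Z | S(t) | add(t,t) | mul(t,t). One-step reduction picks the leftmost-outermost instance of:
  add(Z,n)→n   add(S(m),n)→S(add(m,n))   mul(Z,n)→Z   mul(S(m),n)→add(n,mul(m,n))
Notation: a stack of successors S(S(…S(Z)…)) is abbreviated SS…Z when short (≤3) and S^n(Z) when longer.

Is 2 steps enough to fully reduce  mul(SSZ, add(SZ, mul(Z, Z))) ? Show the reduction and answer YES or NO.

  start: mul(SSZ, add(SZ, mul(Z, Z)))
  step 1: add(add(SZ, mul(Z, Z)), mul(SZ, add(SZ, mul(Z, Z))))
  step 2: add(S(add(Z, mul(Z, Z))), mul(SZ, add(SZ, mul(Z, Z))))

Answer: NO — after 2 steps the term is add(S(add(Z, mul(Z, Z))), mul(SZ, add(SZ, mul(Z, Z)))), not yet normal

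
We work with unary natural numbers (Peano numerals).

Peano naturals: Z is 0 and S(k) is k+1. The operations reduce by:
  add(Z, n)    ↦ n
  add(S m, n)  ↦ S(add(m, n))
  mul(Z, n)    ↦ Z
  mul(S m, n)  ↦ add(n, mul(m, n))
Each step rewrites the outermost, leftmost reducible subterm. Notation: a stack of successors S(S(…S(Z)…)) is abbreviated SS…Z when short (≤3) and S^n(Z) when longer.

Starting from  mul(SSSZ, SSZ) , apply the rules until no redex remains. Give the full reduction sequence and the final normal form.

Answer: normal form = S^6(Z)  (in 13 steps)

Reduction:
  start: mul(SSSZ, SSZ)
  step 1: add(SSZ, mul(SSZ, SSZ))
  step 2: S(add(SZ, mul(SSZ, SSZ)))
  step 3: S(S(add(Z, mul(SSZ, SSZ))))
  step 4: S(S(mul(SSZ, SSZ)))
  step 5: S(S(add(SSZ, mul(SZ, SSZ))))
  step 6: S(S(S(add(SZ, mul(SZ, SSZ)))))
  step 7: S(S(S(S(add(Z, mul(SZ, SSZ))))))
  step 8: S(S(S(S(mul(SZ, SSZ)))))
  step 9: S(S(S(S(add(SSZ, mul(Z, SSZ))))))
  step 10: S(S(S(S(S(add(SZ, mul(Z, SSZ)))))))
  step 11: S(S(S(S(S(S(add(Z, mul(Z, SSZ))))))))
  step 12: S(S(S(S(S(S(mul(Z, SSZ)))))))
  step 13: S^6(Z)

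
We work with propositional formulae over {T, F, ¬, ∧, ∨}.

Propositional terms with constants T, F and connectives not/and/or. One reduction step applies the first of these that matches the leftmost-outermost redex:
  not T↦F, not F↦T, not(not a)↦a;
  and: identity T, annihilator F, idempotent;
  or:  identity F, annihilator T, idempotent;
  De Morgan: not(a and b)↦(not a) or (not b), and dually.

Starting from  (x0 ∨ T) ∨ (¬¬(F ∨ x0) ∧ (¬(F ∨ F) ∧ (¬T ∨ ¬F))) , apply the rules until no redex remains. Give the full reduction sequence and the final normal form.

Answer: normal form = T  (in 2 steps)

Derivation:
  start: (x0 ∨ T) ∨ (¬¬(F ∨ x0) ∧ (¬(F ∨ F) ∧ (¬T ∨ ¬F)))
  [1] T ∨ (¬¬(F ∨ x0) ∧ (¬(F ∨ F) ∧ (¬T ∨ ¬F)))
  [2] T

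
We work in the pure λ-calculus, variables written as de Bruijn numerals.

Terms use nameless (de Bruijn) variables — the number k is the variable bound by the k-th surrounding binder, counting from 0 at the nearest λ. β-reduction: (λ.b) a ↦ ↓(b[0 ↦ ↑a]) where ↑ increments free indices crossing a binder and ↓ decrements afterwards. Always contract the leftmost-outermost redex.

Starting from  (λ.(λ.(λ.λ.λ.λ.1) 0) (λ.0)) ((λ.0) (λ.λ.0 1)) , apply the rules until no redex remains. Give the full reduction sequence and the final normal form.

Answer: normal form = λ.λ.λ.1  (in 3 steps)

Working:
  start: (λ.(λ.(λ.λ.λ.λ.1) 0) (λ.0)) ((λ.0) (λ.λ.0 1))
  [1] (λ.(λ.λ.λ.λ.1) 0) (λ.0)
  [2] (λ.λ.λ.λ.1) (λ.0)
  [3] λ.λ.λ.1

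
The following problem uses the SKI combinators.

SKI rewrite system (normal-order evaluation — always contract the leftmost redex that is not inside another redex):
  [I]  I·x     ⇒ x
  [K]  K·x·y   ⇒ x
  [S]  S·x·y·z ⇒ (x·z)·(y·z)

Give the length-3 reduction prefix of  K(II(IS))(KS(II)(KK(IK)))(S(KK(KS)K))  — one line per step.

  start: K(II(IS))(KS(II)(KK(IK)))(S(KK(KS)K))
  →1  II(IS)(S(KK(KS)K))
  →2  I(IS)(S(KK(KS)K))
  →3  IS(S(KK(KS)K))

Answer: after 3 steps: IS(S(KK(KS)K))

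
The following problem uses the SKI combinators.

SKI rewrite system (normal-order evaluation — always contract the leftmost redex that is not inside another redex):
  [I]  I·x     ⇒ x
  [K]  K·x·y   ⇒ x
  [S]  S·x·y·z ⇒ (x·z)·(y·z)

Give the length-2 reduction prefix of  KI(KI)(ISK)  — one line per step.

  start: KI(KI)(ISK)
  →1  I(ISK)
  →2  ISK

Answer: after 2 steps: ISK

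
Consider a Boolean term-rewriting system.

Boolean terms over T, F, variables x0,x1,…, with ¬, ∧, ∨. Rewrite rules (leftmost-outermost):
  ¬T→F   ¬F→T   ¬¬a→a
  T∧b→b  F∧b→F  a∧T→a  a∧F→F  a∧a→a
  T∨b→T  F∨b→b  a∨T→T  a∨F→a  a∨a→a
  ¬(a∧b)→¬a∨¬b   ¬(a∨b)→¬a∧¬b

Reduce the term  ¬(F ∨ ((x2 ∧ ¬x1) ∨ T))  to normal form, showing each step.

  start: ¬(F ∨ ((x2 ∧ ¬x1) ∨ T))
  [1] ¬F ∧ ¬((x2 ∧ ¬x1) ∨ T)
  [2] T ∧ ¬((x2 ∧ ¬x1) ∨ T)
  [3] ¬((x2 ∧ ¬x1) ∨ T)
  [4] ¬(x2 ∧ ¬x1) ∧ ¬T
  [5] (¬x2 ∨ ¬¬x1) ∧ ¬T
  [6] (¬x2 ∨ x1) ∧ ¬T
  [7] (¬x2 ∨ x1) ∧ F
  [8] F

Answer: normal form = F  (in 8 steps)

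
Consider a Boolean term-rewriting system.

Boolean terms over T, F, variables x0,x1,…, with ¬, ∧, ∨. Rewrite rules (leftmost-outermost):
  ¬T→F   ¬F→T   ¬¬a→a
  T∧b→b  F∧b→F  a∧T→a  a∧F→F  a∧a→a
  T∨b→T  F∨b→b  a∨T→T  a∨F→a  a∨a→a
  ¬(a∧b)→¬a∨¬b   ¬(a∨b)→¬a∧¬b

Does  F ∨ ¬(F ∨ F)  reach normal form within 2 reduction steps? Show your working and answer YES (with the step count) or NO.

Answer: NO — after 2 steps the term is ¬F ∧ ¬F, not yet normal

Reduction:
  start: F ∨ ¬(F ∨ F)
  [1] ¬(F ∨ F)
  [2] ¬F ∧ ¬F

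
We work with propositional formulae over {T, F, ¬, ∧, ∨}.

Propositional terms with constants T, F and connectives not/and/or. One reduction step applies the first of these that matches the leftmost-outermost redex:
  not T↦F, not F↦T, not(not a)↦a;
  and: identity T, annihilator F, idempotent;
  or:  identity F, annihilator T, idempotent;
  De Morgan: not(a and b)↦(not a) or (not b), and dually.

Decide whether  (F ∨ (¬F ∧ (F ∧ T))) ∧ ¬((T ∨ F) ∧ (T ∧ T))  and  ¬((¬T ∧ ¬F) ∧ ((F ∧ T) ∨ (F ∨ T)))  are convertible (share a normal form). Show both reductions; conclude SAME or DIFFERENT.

Term A:
  start: (F ∨ (¬F ∧ (F ∧ T))) ∧ ¬((T ∨ F) ∧ (T ∧ T))
  step 1: (¬F ∧ (F ∧ T)) ∧ ¬((T ∨ F) ∧ (T ∧ T))
  step 2: (T ∧ (F ∧ T)) ∧ ¬((T ∨ F) ∧ (T ∧ T))
  step 3: (F ∧ T) ∧ ¬((T ∨ F) ∧ (T ∧ T))
  step 4: F ∧ ¬((T ∨ F) ∧ (T ∧ T))
  step 5: F

Term B:
  start: ¬((¬T ∧ ¬F) ∧ ((F ∧ T) ∨ (F ∨ T)))
  step 1: ¬(¬T ∧ ¬F) ∨ ¬((F ∧ T) ∨ (F ∨ T))
  step 2: (¬¬T ∨ ¬¬F) ∨ ¬((F ∧ T) ∨ (F ∨ T))
  step 3: (T ∨ ¬¬F) ∨ ¬((F ∧ T) ∨ (F ∨ T))
  step 4: T ∨ ¬((F ∧ T) ∨ (F ∨ T))
  step 5: T

Answer: DIFFERENT — A ⇓ F, B ⇓ T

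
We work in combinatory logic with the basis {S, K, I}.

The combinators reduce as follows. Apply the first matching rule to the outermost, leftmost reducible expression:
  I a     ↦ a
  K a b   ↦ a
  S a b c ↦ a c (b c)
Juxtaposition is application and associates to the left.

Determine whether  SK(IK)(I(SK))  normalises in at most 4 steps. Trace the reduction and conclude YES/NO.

Answer: YES — reaches normal form SK in 3 ≤ 4 steps

Working:
  start: SK(IK)(I(SK))
  step 1: K(I(SK))(IK(I(SK)))
  step 2: I(SK)
  step 3: SK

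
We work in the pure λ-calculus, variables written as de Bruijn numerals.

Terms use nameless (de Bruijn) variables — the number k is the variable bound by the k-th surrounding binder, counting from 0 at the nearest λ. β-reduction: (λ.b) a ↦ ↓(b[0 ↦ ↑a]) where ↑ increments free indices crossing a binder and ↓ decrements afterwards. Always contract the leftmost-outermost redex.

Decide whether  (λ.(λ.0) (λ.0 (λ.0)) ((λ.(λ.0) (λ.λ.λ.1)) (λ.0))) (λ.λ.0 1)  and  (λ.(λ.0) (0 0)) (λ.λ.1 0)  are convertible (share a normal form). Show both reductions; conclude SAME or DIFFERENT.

Term A:
  start: (λ.(λ.0) (λ.0 (λ.0)) ((λ.(λ.0) (λ.λ.λ.1)) (λ.0))) (λ.λ.0 1)
  [1] (λ.0) (λ.0 (λ.0)) ((λ.(λ.0) (λ.λ.λ.1)) (λ.0))
  [2] (λ.0 (λ.0)) ((λ.(λ.0) (λ.λ.λ.1)) (λ.0))
  [3] (λ.(λ.0) (λ.λ.λ.1)) (λ.0) (λ.0)
  [4] (λ.0) (λ.λ.λ.1) (λ.0)
  [5] (λ.λ.λ.1) (λ.0)
  [6] λ.λ.1

Term B:
  start: (λ.(λ.0) (0 0)) (λ.λ.1 0)
  [1] (λ.0) ((λ.λ.1 0) (λ.λ.1 0))
  [2] (λ.λ.1 0) (λ.λ.1 0)
  [3] λ.(λ.λ.1 0) 0
  [4] λ.λ.1 0

Answer: DIFFERENT — A ⇓ λ.λ.1, B ⇓ λ.λ.1 0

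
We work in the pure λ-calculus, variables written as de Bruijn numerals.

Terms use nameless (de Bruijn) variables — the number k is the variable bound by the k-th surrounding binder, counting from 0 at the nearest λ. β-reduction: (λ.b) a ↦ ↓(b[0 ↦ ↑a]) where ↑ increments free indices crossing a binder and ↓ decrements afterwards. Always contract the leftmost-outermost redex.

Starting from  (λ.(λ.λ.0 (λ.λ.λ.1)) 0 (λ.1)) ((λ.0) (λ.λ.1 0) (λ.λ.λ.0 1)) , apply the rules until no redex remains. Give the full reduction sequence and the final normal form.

Answer: normal form = λ.λ.λ.0 1  (in 7 steps)

Reduction:
  start: (λ.(λ.λ.0 (λ.λ.λ.1)) 0 (λ.1)) ((λ.0) (λ.λ.1 0) (λ.λ.λ.0 1))
  →1  (λ.λ.0 (λ.λ.λ.1)) ((λ.0) (λ.λ.1 0) (λ.λ.λ.0 1)) (λ.(λ.0) (λ.λ.1 0) (λ.λ.λ.0 1))
  →2  (λ.0 (λ.λ.λ.1)) (λ.(λ.0) (λ.λ.1 0) (λ.λ.λ.0 1))
  →3  (λ.(λ.0) (λ.λ.1 0) (λ.λ.λ.0 1)) (λ.λ.λ.1)
  →4  (λ.0) (λ.λ.1 0) (λ.λ.λ.0 1)
  →5  (λ.λ.1 0) (λ.λ.λ.0 1)
  →6  λ.(λ.λ.λ.0 1) 0
  →7  λ.λ.λ.0 1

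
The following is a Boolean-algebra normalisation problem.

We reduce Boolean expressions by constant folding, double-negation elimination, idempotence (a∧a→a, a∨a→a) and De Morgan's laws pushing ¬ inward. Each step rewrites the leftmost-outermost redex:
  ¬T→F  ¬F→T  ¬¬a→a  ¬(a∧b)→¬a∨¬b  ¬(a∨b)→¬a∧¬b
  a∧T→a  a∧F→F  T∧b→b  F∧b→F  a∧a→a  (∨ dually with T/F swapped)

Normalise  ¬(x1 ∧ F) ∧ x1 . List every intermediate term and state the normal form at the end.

Answer: normal form = x1  (in 4 steps)

Working:
  start: ¬(x1 ∧ F) ∧ x1
  [1] (¬x1 ∨ ¬F) ∧ x1
  [2] (¬x1 ∨ T) ∧ x1
  [3] T ∧ x1
  [4] x1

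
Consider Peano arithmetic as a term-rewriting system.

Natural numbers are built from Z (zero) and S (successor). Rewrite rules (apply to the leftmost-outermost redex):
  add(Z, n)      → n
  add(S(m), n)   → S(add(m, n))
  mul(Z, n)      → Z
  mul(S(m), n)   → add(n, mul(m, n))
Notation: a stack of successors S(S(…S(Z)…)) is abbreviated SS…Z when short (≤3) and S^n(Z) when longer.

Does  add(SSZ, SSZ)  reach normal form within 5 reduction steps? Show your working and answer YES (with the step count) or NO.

  start: add(SSZ, SSZ)
  →1  S(add(SZ, SSZ))
  →2  S(S(add(Z, SSZ)))
  →3  S^4(Z)

Answer: YES — reaches normal form S^4(Z) in 3 ≤ 5 steps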